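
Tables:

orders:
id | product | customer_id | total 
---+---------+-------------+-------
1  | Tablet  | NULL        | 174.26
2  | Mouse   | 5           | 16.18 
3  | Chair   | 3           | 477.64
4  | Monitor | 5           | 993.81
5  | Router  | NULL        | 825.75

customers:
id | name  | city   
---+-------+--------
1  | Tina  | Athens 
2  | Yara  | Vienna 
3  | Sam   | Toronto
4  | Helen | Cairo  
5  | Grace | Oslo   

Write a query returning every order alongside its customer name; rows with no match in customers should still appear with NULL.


LEFT JOIN keeps every row from orders (the left table); where customer_id has no match in customers, the customer columns become NULL. Walk through each order:
  - order 1 (Tablet): customer_id=NULL, no match -> kept with NULL
  - order 2 (Mouse): customer_id=5 -> matches Grace
  - order 3 (Chair): customer_id=3 -> matches Sam
  - order 4 (Monitor): customer_id=5 -> matches Grace
  - order 5 (Router): customer_id=NULL, no match -> kept with NULL
All 5 rows appear; 2 have NULL customer.

SQL:
SELECT a.product, b.name AS customer
FROM orders a
LEFT JOIN customers b ON a.customer_id = b.id

Result:
product | customer
--------+---------
Tablet  | NULL    
Mouse   | Grace   
Chair   | Sam     
Monitor | Grace   
Router  | NULL    


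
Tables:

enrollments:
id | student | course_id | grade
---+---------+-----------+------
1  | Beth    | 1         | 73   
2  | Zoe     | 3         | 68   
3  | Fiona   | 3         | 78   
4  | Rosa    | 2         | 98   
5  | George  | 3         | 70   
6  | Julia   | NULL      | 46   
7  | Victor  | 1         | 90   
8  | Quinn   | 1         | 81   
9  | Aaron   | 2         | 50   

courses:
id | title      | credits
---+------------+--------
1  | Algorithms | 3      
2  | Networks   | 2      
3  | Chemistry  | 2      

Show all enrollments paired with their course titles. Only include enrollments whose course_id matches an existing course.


INNER JOIN keeps only enrollments rows whose course_id matches an id in courses. Walk through each enrollment:
  - enrollment 1 (Beth): course_id=1 -> matches Algorithms
  - enrollment 2 (Zoe): course_id=3 -> matches Chemistry
  - enrollment 3 (Fiona): course_id=3 -> matches Chemistry
  - enrollment 4 (Rosa): course_id=2 -> matches Networks
  - enrollment 5 (George): course_id=3 -> matches Chemistry
  - enrollment 6 (Julia): course_id=NULL, no match -> dropped
  - enrollment 7 (Victor): course_id=1 -> matches Algorithms
  - enrollment 8 (Quinn): course_id=1 -> matches Algorithms
  - enrollment 9 (Aaron): course_id=2 -> matches Networks
So 1 of 9 rows is dropped.

SQL:
SELECT a.student, b.title AS course
FROM enrollments a
INNER JOIN courses b ON a.course_id = b.id

Result:
student | course    
--------+-----------
Beth    | Algorithms
Zoe     | Chemistry 
Fiona   | Chemistry 
Rosa    | Networks  
George  | Chemistry 
Victor  | Algorithms
Quinn   | Algorithms
Aaron   | Networks  


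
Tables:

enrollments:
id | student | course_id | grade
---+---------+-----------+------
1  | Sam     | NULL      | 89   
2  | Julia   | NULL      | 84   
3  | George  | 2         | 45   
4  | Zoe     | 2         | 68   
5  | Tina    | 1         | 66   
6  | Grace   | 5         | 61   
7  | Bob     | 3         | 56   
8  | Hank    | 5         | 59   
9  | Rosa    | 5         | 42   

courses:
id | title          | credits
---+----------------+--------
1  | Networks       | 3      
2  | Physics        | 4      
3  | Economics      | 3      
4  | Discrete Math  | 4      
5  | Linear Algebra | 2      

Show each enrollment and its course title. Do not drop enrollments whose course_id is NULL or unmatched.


LEFT JOIN keeps every row from enrollments (the left table); where course_id has no match in courses, the course columns become NULL. Walk through each enrollment:
  - enrollment 1 (Sam): course_id=NULL, no match -> kept with NULL
  - enrollment 2 (Julia): course_id=NULL, no match -> kept with NULL
  - enrollment 3 (George): course_id=2 -> matches Physics
  - enrollment 4 (Zoe): course_id=2 -> matches Physics
  - enrollment 5 (Tina): course_id=1 -> matches Networks
  - enrollment 6 (Grace): course_id=5 -> matches Linear Algebra
  - enrollment 7 (Bob): course_id=3 -> matches Economics
  - enrollment 8 (Hank): course_id=5 -> matches Linear Algebra
  - enrollment 9 (Rosa): course_id=5 -> matches Linear Algebra
All 9 rows appear; 2 have NULL course.

SQL:
SELECT a.student, b.title AS course
FROM enrollments a
LEFT JOIN courses b ON a.course_id = b.id

Result:
student | course        
--------+---------------
Sam     | NULL          
Julia   | NULL          
George  | Physics       
Zoe     | Physics       
Tina    | Networks      
Grace   | Linear Algebra
Bob     | Economics     
Hank    | Linear Algebra
Rosa    | Linear Algebra


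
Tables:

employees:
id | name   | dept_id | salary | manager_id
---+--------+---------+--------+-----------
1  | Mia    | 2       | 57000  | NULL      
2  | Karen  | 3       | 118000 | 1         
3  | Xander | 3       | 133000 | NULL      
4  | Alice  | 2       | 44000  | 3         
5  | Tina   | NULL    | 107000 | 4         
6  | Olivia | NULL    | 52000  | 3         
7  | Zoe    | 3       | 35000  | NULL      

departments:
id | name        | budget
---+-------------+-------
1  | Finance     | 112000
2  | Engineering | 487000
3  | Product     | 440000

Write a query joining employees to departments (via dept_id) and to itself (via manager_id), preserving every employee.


Two LEFT JOINs from the same base table employees: one to departments via dept_id, one to employees itself via manager_id. Both are LEFT so every employee is preserved.
Match against departments:
  - employee 1 (Mia): dept_id=2 -> matches Engineering
  - employee 2 (Karen): dept_id=3 -> matches Product
  - employee 3 (Xander): dept_id=3 -> matches Product
  - employee 4 (Alice): dept_id=2 -> matches Engineering
  - employee 5 (Tina): dept_id=NULL, no match -> kept with NULL
  - employee 6 (Olivia): dept_id=NULL, no match -> kept with NULL
  - employee 7 (Zoe): dept_id=3 -> matches Product
Match against employees (self):
  - employee 1 (Mia): manager_id=NULL -> NULL
  - employee 2 (Karen): manager_id=1 -> Mia
  - employee 3 (Xander): manager_id=NULL -> NULL
  - employee 4 (Alice): manager_id=3 -> Xander
  - employee 5 (Tina): manager_id=4 -> Alice
  - employee 6 (Olivia): manager_id=3 -> Xander
  - employee 7 (Zoe): manager_id=NULL -> NULL

SQL:
SELECT a.name, b.name AS department, c.name AS manager
FROM employees a
LEFT JOIN departments b ON a.dept_id = b.id
LEFT JOIN employees c ON a.manager_id = c.id

Result:
name   | department  | manager
-------+-------------+--------
Mia    | Engineering | NULL   
Karen  | Product     | Mia    
Xander | Product     | NULL   
Alice  | Engineering | Xander 
Tina   | NULL        | Alice  
Olivia | NULL        | Xander 
Zoe    | Product     | NULL   


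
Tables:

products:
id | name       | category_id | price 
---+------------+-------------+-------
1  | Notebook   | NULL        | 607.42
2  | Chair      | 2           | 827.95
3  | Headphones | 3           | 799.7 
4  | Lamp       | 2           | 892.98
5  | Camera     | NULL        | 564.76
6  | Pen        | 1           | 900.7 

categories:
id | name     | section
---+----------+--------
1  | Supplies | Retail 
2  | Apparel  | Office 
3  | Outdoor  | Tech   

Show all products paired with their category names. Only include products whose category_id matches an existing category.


INNER JOIN keeps only products rows whose category_id matches an id in categories. Walk through each product:
  - product 1 (Notebook): category_id=NULL, no match -> dropped
  - product 2 (Chair): category_id=2 -> matches Apparel
  - product 3 (Headphones): category_id=3 -> matches Outdoor
  - product 4 (Lamp): category_id=2 -> matches Apparel
  - product 5 (Camera): category_id=NULL, no match -> dropped
  - product 6 (Pen): category_id=1 -> matches Supplies
So 2 of 6 rows are dropped.

SQL:
SELECT a.name, b.name AS category
FROM products a
INNER JOIN categories b ON a.category_id = b.id

Result:
name       | category
-----------+---------
Chair      | Apparel 
Headphones | Outdoor 
Lamp       | Apparel 
Pen        | Supplies


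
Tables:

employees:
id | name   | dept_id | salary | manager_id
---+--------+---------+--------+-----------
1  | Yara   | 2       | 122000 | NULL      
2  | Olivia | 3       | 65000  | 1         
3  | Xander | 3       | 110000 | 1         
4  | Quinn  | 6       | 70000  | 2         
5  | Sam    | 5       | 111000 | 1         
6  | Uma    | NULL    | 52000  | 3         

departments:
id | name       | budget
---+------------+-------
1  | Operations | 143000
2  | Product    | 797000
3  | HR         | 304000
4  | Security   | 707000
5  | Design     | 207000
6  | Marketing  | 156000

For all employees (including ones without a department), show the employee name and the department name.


LEFT JOIN keeps every row from employees (the left table); where dept_id has no match in departments, the department columns become NULL. Walk through each employee:
  - employee 1 (Yara): dept_id=2 -> matches Product
  - employee 2 (Olivia): dept_id=3 -> matches HR
  - employee 3 (Xander): dept_id=3 -> matches HR
  - employee 4 (Quinn): dept_id=6 -> matches Marketing
  - employee 5 (Sam): dept_id=5 -> matches Design
  - employee 6 (Uma): dept_id=NULL, no match -> kept with NULL
All 6 rows appear; 1 has NULL department.

SQL:
SELECT a.name, b.name AS department
FROM employees a
LEFT JOIN departments b ON a.dept_id = b.id

Result:
name   | department
-------+-----------
Yara   | Product   
Olivia | HR        
Xander | HR        
Quinn  | Marketing 
Sam    | Design    
Uma    | NULL      


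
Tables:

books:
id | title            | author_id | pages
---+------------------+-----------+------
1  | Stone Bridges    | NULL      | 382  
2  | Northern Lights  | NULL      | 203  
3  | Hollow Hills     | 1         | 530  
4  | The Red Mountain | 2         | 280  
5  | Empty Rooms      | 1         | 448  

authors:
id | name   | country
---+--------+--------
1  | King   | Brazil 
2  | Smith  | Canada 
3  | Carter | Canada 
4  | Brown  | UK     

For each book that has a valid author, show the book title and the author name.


INNER JOIN keeps only books rows whose author_id matches an id in authors. Walk through each book:
  - book 1 (Stone Bridges): author_id=NULL, no match -> dropped
  - book 2 (Northern Lights): author_id=NULL, no match -> dropped
  - book 3 (Hollow Hills): author_id=1 -> matches King
  - book 4 (The Red Mountain): author_id=2 -> matches Smith
  - book 5 (Empty Rooms): author_id=1 -> matches King
So 2 of 5 rows are dropped.

SQL:
SELECT a.title, b.name AS author
FROM books a
INNER JOIN authors b ON a.author_id = b.id

Result:
title            | author
-----------------+-------
Hollow Hills     | King  
The Red Mountain | Smith 
Empty Rooms      | King  


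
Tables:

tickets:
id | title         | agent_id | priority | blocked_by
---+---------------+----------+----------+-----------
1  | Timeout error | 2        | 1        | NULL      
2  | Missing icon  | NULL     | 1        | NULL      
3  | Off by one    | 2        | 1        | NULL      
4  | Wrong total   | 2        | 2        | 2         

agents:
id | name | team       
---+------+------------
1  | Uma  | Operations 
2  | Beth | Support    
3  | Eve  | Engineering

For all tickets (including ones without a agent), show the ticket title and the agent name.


LEFT JOIN keeps every row from tickets (the left table); where agent_id has no match in agents, the agent columns become NULL. Walk through each ticket:
  - ticket 1 (Timeout error): agent_id=2 -> matches Beth
  - ticket 2 (Missing icon): agent_id=NULL, no match -> kept with NULL
  - ticket 3 (Off by one): agent_id=2 -> matches Beth
  - ticket 4 (Wrong total): agent_id=2 -> matches Beth
All 4 rows appear; 1 has NULL agent.

SQL:
SELECT a.title, b.name AS agent
FROM tickets a
LEFT JOIN agents b ON a.agent_id = b.id

Result:
title         | agent
--------------+------
Timeout error | Beth 
Missing icon  | NULL 
Off by one    | Beth 
Wrong total   | Beth 


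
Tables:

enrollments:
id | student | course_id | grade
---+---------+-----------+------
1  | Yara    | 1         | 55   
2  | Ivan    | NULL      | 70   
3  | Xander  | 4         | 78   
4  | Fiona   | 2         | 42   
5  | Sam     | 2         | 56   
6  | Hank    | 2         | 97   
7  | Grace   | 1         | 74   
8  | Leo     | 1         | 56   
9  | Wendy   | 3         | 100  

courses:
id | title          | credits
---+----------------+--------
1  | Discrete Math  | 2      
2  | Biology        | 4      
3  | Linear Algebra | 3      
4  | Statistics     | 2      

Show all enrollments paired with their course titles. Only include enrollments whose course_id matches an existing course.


INNER JOIN keeps only enrollments rows whose course_id matches an id in courses. Walk through each enrollment:
  - enrollment 1 (Yara): course_id=1 -> matches Discrete Math
  - enrollment 2 (Ivan): course_id=NULL, no match -> dropped
  - enrollment 3 (Xander): course_id=4 -> matches Statistics
  - enrollment 4 (Fiona): course_id=2 -> matches Biology
  - enrollment 5 (Sam): course_id=2 -> matches Biology
  - enrollment 6 (Hank): course_id=2 -> matches Biology
  - enrollment 7 (Grace): course_id=1 -> matches Discrete Math
  - enrollment 8 (Leo): course_id=1 -> matches Discrete Math
  - enrollment 9 (Wendy): course_id=3 -> matches Linear Algebra
So 1 of 9 rows is dropped.

SQL:
SELECT a.student, b.title AS course
FROM enrollments a
INNER JOIN courses b ON a.course_id = b.id

Result:
student | course        
--------+---------------
Yara    | Discrete Math 
Xander  | Statistics    
Fiona   | Biology       
Sam     | Biology       
Hank    | Biology       
Grace   | Discrete Math 
Leo     | Discrete Math 
Wendy   | Linear Algebra


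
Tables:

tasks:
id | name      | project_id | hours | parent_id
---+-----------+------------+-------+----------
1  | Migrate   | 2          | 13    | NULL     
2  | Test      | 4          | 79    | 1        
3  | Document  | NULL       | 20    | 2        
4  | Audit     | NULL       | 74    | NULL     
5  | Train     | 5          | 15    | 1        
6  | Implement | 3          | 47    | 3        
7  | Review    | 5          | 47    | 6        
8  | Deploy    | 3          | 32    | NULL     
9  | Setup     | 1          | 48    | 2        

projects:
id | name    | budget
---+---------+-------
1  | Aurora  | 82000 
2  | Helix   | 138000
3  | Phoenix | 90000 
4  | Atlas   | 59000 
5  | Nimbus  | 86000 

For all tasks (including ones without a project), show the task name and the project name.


LEFT JOIN keeps every row from tasks (the left table); where project_id has no match in projects, the project columns become NULL. Walk through each task:
  - task 1 (Migrate): project_id=2 -> matches Helix
  - task 2 (Test): project_id=4 -> matches Atlas
  - task 3 (Document): project_id=NULL, no match -> kept with NULL
  - task 4 (Audit): project_id=NULL, no match -> kept with NULL
  - task 5 (Train): project_id=5 -> matches Nimbus
  - task 6 (Implement): project_id=3 -> matches Phoenix
  - task 7 (Review): project_id=5 -> matches Nimbus
  - task 8 (Deploy): project_id=3 -> matches Phoenix
  - task 9 (Setup): project_id=1 -> matches Aurora
All 9 rows appear; 2 have NULL project.

SQL:
SELECT a.name, b.name AS project
FROM tasks a
LEFT JOIN projects b ON a.project_id = b.id

Result:
name      | project
----------+--------
Migrate   | Helix  
Test      | Atlas  
Document  | NULL   
Audit     | NULL   
Train     | Nimbus 
Implement | Phoenix
Review    | Nimbus 
Deploy    | Phoenix
Setup     | Aurora 


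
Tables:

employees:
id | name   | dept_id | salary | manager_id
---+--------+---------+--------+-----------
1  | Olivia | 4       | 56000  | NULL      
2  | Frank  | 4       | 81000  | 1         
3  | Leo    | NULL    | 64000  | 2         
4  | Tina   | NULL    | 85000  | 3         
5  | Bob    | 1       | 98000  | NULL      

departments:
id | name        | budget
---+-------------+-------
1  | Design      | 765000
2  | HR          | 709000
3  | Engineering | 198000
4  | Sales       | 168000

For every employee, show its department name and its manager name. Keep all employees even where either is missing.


Two LEFT JOINs from the same base table employees: one to departments via dept_id, one to employees itself via manager_id. Both are LEFT so every employee is preserved.
Match against departments:
  - employee 1 (Olivia): dept_id=4 -> matches Sales
  - employee 2 (Frank): dept_id=4 -> matches Sales
  - employee 3 (Leo): dept_id=NULL, no match -> kept with NULL
  - employee 4 (Tina): dept_id=NULL, no match -> kept with NULL
  - employee 5 (Bob): dept_id=1 -> matches Design
Match against employees (self):
  - employee 1 (Olivia): manager_id=NULL -> NULL
  - employee 2 (Frank): manager_id=1 -> Olivia
  - employee 3 (Leo): manager_id=2 -> Frank
  - employee 4 (Tina): manager_id=3 -> Leo
  - employee 5 (Bob): manager_id=NULL -> NULL

SQL:
SELECT a.name, b.name AS department, c.name AS manager
FROM employees a
LEFT JOIN departments b ON a.dept_id = b.id
LEFT JOIN employees c ON a.manager_id = c.id

Result:
name   | department | manager
-------+------------+--------
Olivia | Sales      | NULL   
Frank  | Sales      | Olivia 
Leo    | NULL       | Frank  
Tina   | NULL       | Leo    
Bob    | Design     | NULL   


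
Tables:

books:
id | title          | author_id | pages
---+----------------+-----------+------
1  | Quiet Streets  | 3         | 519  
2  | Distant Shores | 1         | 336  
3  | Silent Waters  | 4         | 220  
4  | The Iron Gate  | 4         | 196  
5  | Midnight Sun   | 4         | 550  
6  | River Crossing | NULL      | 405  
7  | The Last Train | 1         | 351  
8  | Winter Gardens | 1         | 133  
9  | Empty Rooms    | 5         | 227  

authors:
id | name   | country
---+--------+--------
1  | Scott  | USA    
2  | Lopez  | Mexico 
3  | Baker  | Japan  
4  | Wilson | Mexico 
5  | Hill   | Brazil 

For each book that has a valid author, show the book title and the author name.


INNER JOIN keeps only books rows whose author_id matches an id in authors. Walk through each book:
  - book 1 (Quiet Streets): author_id=3 -> matches Baker
  - book 2 (Distant Shores): author_id=1 -> matches Scott
  - book 3 (Silent Waters): author_id=4 -> matches Wilson
  - book 4 (The Iron Gate): author_id=4 -> matches Wilson
  - book 5 (Midnight Sun): author_id=4 -> matches Wilson
  - book 6 (River Crossing): author_id=NULL, no match -> dropped
  - book 7 (The Last Train): author_id=1 -> matches Scott
  - book 8 (Winter Gardens): author_id=1 -> matches Scott
  - book 9 (Empty Rooms): author_id=5 -> matches Hill
So 1 of 9 rows is dropped.

SQL:
SELECT a.title, b.name AS author
FROM books a
INNER JOIN authors b ON a.author_id = b.id

Result:
title          | author
---------------+-------
Quiet Streets  | Baker 
Distant Shores | Scott 
Silent Waters  | Wilson
The Iron Gate  | Wilson
Midnight Sun   | Wilson
The Last Train | Scott 
Winter Gardens | Scott 
Empty Rooms    | Hill  


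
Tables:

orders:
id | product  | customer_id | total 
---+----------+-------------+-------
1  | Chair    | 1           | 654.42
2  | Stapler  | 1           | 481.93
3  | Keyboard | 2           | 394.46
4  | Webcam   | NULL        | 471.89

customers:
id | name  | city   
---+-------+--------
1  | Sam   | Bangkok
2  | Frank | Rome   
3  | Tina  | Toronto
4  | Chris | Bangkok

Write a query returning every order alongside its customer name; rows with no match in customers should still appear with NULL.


LEFT JOIN keeps every row from orders (the left table); where customer_id has no match in customers, the customer columns become NULL. Walk through each order:
  - order 1 (Chair): customer_id=1 -> matches Sam
  - order 2 (Stapler): customer_id=1 -> matches Sam
  - order 3 (Keyboard): customer_id=2 -> matches Frank
  - order 4 (Webcam): customer_id=NULL, no match -> kept with NULL
All 4 rows appear; 1 has NULL customer.

SQL:
SELECT a.product, b.name AS customer
FROM orders a
LEFT JOIN customers b ON a.customer_id = b.id

Result:
product  | customer
---------+---------
Chair    | Sam     
Stapler  | Sam     
Keyboard | Frank   
Webcam   | NULL    


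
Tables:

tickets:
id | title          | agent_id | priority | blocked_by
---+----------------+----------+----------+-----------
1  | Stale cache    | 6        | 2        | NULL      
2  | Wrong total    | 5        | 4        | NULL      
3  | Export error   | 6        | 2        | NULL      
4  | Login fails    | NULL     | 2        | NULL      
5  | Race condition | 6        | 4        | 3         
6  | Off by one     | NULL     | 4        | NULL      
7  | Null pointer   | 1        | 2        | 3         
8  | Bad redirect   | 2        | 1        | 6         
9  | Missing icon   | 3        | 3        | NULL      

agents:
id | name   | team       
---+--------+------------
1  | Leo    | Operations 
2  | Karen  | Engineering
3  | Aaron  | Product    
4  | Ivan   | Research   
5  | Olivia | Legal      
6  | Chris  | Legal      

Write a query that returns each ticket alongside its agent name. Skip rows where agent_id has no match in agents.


INNER JOIN keeps only tickets rows whose agent_id matches an id in agents. Walk through each ticket:
  - ticket 1 (Stale cache): agent_id=6 -> matches Chris
  - ticket 2 (Wrong total): agent_id=5 -> matches Olivia
  - ticket 3 (Export error): agent_id=6 -> matches Chris
  - ticket 4 (Login fails): agent_id=NULL, no match -> dropped
  - ticket 5 (Race condition): agent_id=6 -> matches Chris
  - ticket 6 (Off by one): agent_id=NULL, no match -> dropped
  - ticket 7 (Null pointer): agent_id=1 -> matches Leo
  - ticket 8 (Bad redirect): agent_id=2 -> matches Karen
  - ticket 9 (Missing icon): agent_id=3 -> matches Aaron
So 2 of 9 rows are dropped.

SQL:
SELECT a.title, b.name AS agent
FROM tickets a
INNER JOIN agents b ON a.agent_id = b.id

Result:
title          | agent 
---------------+-------
Stale cache    | Chris 
Wrong total    | Olivia
Export error   | Chris 
Race condition | Chris 
Null pointer   | Leo   
Bad redirect   | Karen 
Missing icon   | Aaron 


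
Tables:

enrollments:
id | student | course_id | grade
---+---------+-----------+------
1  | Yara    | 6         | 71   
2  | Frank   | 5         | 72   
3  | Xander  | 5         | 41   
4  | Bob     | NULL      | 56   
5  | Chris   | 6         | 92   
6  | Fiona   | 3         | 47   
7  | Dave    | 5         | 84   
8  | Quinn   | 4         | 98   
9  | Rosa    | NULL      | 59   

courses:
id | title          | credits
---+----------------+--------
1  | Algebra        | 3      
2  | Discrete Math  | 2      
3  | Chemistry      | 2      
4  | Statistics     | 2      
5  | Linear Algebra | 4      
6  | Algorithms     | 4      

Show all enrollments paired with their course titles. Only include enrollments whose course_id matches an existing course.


INNER JOIN keeps only enrollments rows whose course_id matches an id in courses. Walk through each enrollment:
  - enrollment 1 (Yara): course_id=6 -> matches Algorithms
  - enrollment 2 (Frank): course_id=5 -> matches Linear Algebra
  - enrollment 3 (Xander): course_id=5 -> matches Linear Algebra
  - enrollment 4 (Bob): course_id=NULL, no match -> dropped
  - enrollment 5 (Chris): course_id=6 -> matches Algorithms
  - enrollment 6 (Fiona): course_id=3 -> matches Chemistry
  - enrollment 7 (Dave): course_id=5 -> matches Linear Algebra
  - enrollment 8 (Quinn): course_id=4 -> matches Statistics
  - enrollment 9 (Rosa): course_id=NULL, no match -> dropped
So 2 of 9 rows are dropped.

SQL:
SELECT a.student, b.title AS course
FROM enrollments a
INNER JOIN courses b ON a.course_id = b.id

Result:
student | course        
--------+---------------
Yara    | Algorithms    
Frank   | Linear Algebra
Xander  | Linear Algebra
Chris   | Algorithms    
Fiona   | Chemistry     
Dave    | Linear Algebra
Quinn   | Statistics    


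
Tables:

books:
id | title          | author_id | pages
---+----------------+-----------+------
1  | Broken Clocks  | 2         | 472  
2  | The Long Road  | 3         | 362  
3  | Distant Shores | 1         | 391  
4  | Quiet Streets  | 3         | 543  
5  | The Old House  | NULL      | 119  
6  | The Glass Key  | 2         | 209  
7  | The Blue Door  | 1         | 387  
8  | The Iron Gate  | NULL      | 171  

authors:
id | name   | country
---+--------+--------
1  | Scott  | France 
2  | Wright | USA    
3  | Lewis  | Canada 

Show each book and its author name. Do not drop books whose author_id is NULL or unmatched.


LEFT JOIN keeps every row from books (the left table); where author_id has no match in authors, the author columns become NULL. Walk through each book:
  - book 1 (Broken Clocks): author_id=2 -> matches Wright
  - book 2 (The Long Road): author_id=3 -> matches Lewis
  - book 3 (Distant Shores): author_id=1 -> matches Scott
  - book 4 (Quiet Streets): author_id=3 -> matches Lewis
  - book 5 (The Old House): author_id=NULL, no match -> kept with NULL
  - book 6 (The Glass Key): author_id=2 -> matches Wright
  - book 7 (The Blue Door): author_id=1 -> matches Scott
  - book 8 (The Iron Gate): author_id=NULL, no match -> kept with NULL
All 8 rows appear; 2 have NULL author.

SQL:
SELECT a.title, b.name AS author
FROM books a
LEFT JOIN authors b ON a.author_id = b.id

Result:
title          | author
---------------+-------
Broken Clocks  | Wright
The Long Road  | Lewis 
Distant Shores | Scott 
Quiet Streets  | Lewis 
The Old House  | NULL  
The Glass Key  | Wright
The Blue Door  | Scott 
The Iron Gate  | NULL  


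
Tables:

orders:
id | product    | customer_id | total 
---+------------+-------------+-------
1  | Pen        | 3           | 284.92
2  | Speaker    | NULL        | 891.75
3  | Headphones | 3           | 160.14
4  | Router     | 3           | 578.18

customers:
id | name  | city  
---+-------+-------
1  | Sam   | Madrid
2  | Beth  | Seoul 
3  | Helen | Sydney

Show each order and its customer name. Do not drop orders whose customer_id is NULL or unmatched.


LEFT JOIN keeps every row from orders (the left table); where customer_id has no match in customers, the customer columns become NULL. Walk through each order:
  - order 1 (Pen): customer_id=3 -> matches Helen
  - order 2 (Speaker): customer_id=NULL, no match -> kept with NULL
  - order 3 (Headphones): customer_id=3 -> matches Helen
  - order 4 (Router): customer_id=3 -> matches Helen
All 4 rows appear; 1 has NULL customer.

SQL:
SELECT a.product, b.name AS customer
FROM orders a
LEFT JOIN customers b ON a.customer_id = b.id

Result:
product    | customer
-----------+---------
Pen        | Helen   
Speaker    | NULL    
Headphones | Helen   
Router     | Helen   


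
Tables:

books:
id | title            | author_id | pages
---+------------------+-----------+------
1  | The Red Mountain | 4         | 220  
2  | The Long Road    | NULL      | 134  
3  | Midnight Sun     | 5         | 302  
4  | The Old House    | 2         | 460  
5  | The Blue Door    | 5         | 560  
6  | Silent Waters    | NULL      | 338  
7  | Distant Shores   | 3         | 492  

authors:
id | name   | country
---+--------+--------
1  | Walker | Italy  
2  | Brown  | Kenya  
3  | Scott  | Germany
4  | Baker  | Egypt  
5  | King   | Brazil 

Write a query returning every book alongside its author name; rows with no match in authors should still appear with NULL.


LEFT JOIN keeps every row from books (the left table); where author_id has no match in authors, the author columns become NULL. Walk through each book:
  - book 1 (The Red Mountain): author_id=4 -> matches Baker
  - book 2 (The Long Road): author_id=NULL, no match -> kept with NULL
  - book 3 (Midnight Sun): author_id=5 -> matches King
  - book 4 (The Old House): author_id=2 -> matches Brown
  - book 5 (The Blue Door): author_id=5 -> matches King
  - book 6 (Silent Waters): author_id=NULL, no match -> kept with NULL
  - book 7 (Distant Shores): author_id=3 -> matches Scott
All 7 rows appear; 2 have NULL author.

SQL:
SELECT a.title, b.name AS author
FROM books a
LEFT JOIN authors b ON a.author_id = b.id

Result:
title            | author
-----------------+-------
The Red Mountain | Baker 
The Long Road    | NULL  
Midnight Sun     | King  
The Old House    | Brown 
The Blue Door    | King  
Silent Waters    | NULL  
Distant Shores   | Scott 


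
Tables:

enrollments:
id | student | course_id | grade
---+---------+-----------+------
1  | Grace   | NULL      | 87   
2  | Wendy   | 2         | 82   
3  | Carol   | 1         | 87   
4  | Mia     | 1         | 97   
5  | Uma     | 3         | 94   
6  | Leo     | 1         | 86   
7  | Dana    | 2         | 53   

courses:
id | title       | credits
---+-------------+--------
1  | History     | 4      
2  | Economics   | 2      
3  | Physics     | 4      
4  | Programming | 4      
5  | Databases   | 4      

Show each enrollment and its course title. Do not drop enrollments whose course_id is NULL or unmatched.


LEFT JOIN keeps every row from enrollments (the left table); where course_id has no match in courses, the course columns become NULL. Walk through each enrollment:
  - enrollment 1 (Grace): course_id=NULL, no match -> kept with NULL
  - enrollment 2 (Wendy): course_id=2 -> matches Economics
  - enrollment 3 (Carol): course_id=1 -> matches History
  - enrollment 4 (Mia): course_id=1 -> matches History
  - enrollment 5 (Uma): course_id=3 -> matches Physics
  - enrollment 6 (Leo): course_id=1 -> matches History
  - enrollment 7 (Dana): course_id=2 -> matches Economics
All 7 rows appear; 1 has NULL course.

SQL:
SELECT a.student, b.title AS course
FROM enrollments a
LEFT JOIN courses b ON a.course_id = b.id

Result:
student | course   
--------+----------
Grace   | NULL     
Wendy   | Economics
Carol   | History  
Mia     | History  
Uma     | Physics  
Leo     | History  
Dana    | Economics


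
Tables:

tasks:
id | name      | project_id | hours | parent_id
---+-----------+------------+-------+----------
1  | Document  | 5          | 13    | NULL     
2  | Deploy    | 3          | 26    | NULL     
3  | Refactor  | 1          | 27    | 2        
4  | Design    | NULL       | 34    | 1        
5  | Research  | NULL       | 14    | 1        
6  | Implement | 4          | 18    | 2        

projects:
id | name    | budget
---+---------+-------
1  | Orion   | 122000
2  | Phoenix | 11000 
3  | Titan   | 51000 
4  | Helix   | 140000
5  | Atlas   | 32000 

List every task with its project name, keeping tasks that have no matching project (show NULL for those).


LEFT JOIN keeps every row from tasks (the left table); where project_id has no match in projects, the project columns become NULL. Walk through each task:
  - task 1 (Document): project_id=5 -> matches Atlas
  - task 2 (Deploy): project_id=3 -> matches Titan
  - task 3 (Refactor): project_id=1 -> matches Orion
  - task 4 (Design): project_id=NULL, no match -> kept with NULL
  - task 5 (Research): project_id=NULL, no match -> kept with NULL
  - task 6 (Implement): project_id=4 -> matches Helix
All 6 rows appear; 2 have NULL project.

SQL:
SELECT a.name, b.name AS project
FROM tasks a
LEFT JOIN projects b ON a.project_id = b.id

Result:
name      | project
----------+--------
Document  | Atlas  
Deploy    | Titan  
Refactor  | Orion  
Design    | NULL   
Research  | NULL   
Implement | Helix  


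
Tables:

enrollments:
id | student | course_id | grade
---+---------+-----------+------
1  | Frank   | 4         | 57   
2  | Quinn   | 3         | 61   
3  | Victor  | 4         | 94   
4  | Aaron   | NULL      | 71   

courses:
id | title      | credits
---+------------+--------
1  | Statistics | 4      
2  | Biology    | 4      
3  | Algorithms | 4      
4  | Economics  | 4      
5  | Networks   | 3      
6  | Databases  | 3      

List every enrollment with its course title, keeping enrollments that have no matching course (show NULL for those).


LEFT JOIN keeps every row from enrollments (the left table); where course_id has no match in courses, the course columns become NULL. Walk through each enrollment:
  - enrollment 1 (Frank): course_id=4 -> matches Economics
  - enrollment 2 (Quinn): course_id=3 -> matches Algorithms
  - enrollment 3 (Victor): course_id=4 -> matches Economics
  - enrollment 4 (Aaron): course_id=NULL, no match -> kept with NULL
All 4 rows appear; 1 has NULL course.

SQL:
SELECT a.student, b.title AS course
FROM enrollments a
LEFT JOIN courses b ON a.course_id = b.id

Result:
student | course    
--------+-----------
Frank   | Economics 
Quinn   | Algorithms
Victor  | Economics 
Aaron   | NULL      


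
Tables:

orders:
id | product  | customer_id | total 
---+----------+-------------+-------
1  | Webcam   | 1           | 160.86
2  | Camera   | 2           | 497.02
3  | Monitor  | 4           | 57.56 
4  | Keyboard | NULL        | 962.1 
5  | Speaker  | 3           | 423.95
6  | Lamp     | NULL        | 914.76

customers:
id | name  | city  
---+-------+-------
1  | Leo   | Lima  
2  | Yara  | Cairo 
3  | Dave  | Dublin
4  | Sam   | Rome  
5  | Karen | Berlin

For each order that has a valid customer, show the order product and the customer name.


INNER JOIN keeps only orders rows whose customer_id matches an id in customers. Walk through each order:
  - order 1 (Webcam): customer_id=1 -> matches Leo
  - order 2 (Camera): customer_id=2 -> matches Yara
  - order 3 (Monitor): customer_id=4 -> matches Sam
  - order 4 (Keyboard): customer_id=NULL, no match -> dropped
  - order 5 (Speaker): customer_id=3 -> matches Dave
  - order 6 (Lamp): customer_id=NULL, no match -> dropped
So 2 of 6 rows are dropped.

SQL:
SELECT a.product, b.name AS customer
FROM orders a
INNER JOIN customers b ON a.customer_id = b.id

Result:
product | customer
--------+---------
Webcam  | Leo     
Camera  | Yara    
Monitor | Sam     
Speaker | Dave    


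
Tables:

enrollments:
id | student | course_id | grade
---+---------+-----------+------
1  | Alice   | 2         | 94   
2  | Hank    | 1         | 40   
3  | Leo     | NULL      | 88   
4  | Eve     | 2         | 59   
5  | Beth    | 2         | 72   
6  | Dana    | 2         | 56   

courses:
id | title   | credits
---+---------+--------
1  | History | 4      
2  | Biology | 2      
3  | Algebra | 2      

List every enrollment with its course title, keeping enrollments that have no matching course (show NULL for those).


LEFT JOIN keeps every row from enrollments (the left table); where course_id has no match in courses, the course columns become NULL. Walk through each enrollment:
  - enrollment 1 (Alice): course_id=2 -> matches Biology
  - enrollment 2 (Hank): course_id=1 -> matches History
  - enrollment 3 (Leo): course_id=NULL, no match -> kept with NULL
  - enrollment 4 (Eve): course_id=2 -> matches Biology
  - enrollment 5 (Beth): course_id=2 -> matches Biology
  - enrollment 6 (Dana): course_id=2 -> matches Biology
All 6 rows appear; 1 has NULL course.

SQL:
SELECT a.student, b.title AS course
FROM enrollments a
LEFT JOIN courses b ON a.course_id = b.id

Result:
student | course 
--------+--------
Alice   | Biology
Hank    | History
Leo     | NULL   
Eve     | Biology
Beth    | Biology
Dana    | Biology


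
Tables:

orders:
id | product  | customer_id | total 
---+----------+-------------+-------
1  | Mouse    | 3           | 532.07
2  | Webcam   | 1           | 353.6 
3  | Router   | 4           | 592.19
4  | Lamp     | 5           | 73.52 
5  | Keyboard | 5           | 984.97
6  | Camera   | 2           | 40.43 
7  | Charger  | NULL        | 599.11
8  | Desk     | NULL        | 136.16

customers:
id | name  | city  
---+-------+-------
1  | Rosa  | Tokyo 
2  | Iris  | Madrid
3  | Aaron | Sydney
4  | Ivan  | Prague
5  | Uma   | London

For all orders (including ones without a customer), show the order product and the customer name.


LEFT JOIN keeps every row from orders (the left table); where customer_id has no match in customers, the customer columns become NULL. Walk through each order:
  - order 1 (Mouse): customer_id=3 -> matches Aaron
  - order 2 (Webcam): customer_id=1 -> matches Rosa
  - order 3 (Router): customer_id=4 -> matches Ivan
  - order 4 (Lamp): customer_id=5 -> matches Uma
  - order 5 (Keyboard): customer_id=5 -> matches Uma
  - order 6 (Camera): customer_id=2 -> matches Iris
  - order 7 (Charger): customer_id=NULL, no match -> kept with NULL
  - order 8 (Desk): customer_id=NULL, no match -> kept with NULL
All 8 rows appear; 2 have NULL customer.

SQL:
SELECT a.product, b.name AS customer
FROM orders a
LEFT JOIN customers b ON a.customer_id = b.id

Result:
product  | customer
---------+---------
Mouse    | Aaron   
Webcam   | Rosa    
Router   | Ivan    
Lamp     | Uma     
Keyboard | Uma     
Camera   | Iris    
Charger  | NULL    
Desk     | NULL    


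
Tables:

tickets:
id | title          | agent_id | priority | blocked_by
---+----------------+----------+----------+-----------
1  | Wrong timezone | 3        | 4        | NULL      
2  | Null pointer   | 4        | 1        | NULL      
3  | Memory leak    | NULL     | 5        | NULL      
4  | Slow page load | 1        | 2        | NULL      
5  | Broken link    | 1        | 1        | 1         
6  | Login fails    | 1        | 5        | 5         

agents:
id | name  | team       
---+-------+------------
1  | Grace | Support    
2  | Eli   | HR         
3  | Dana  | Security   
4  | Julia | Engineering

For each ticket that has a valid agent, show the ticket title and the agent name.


INNER JOIN keeps only tickets rows whose agent_id matches an id in agents. Walk through each ticket:
  - ticket 1 (Wrong timezone): agent_id=3 -> matches Dana
  - ticket 2 (Null pointer): agent_id=4 -> matches Julia
  - ticket 3 (Memory leak): agent_id=NULL, no match -> dropped
  - ticket 4 (Slow page load): agent_id=1 -> matches Grace
  - ticket 5 (Broken link): agent_id=1 -> matches Grace
  - ticket 6 (Login fails): agent_id=1 -> matches Grace
So 1 of 6 rows is dropped.

SQL:
SELECT a.title, b.name AS agent
FROM tickets a
INNER JOIN agents b ON a.agent_id = b.id

Result:
title          | agent
---------------+------
Wrong timezone | Dana 
Null pointer   | Julia
Slow page load | Grace
Broken link    | Grace
Login fails    | Grace


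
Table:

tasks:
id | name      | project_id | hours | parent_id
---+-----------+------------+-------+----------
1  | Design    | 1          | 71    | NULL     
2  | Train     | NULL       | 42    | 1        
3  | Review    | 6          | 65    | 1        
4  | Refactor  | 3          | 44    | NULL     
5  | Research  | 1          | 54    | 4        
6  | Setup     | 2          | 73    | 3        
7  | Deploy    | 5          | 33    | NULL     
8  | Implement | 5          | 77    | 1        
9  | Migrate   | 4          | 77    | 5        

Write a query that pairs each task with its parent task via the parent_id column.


This is a self-join: tasks is joined to a second copy of itself, matching each row's parent_id to another row's id. Use LEFT JOIN so rows with parent_id=NULL are kept.
  - task 1 (Design): parent_id=NULL -> NULL
  - task 2 (Train): parent_id=1 -> Design
  - task 3 (Review): parent_id=1 -> Design
  - task 4 (Refactor): parent_id=NULL -> NULL
  - task 5 (Research): parent_id=4 -> Refactor
  - task 6 (Setup): parent_id=3 -> Review
  - task 7 (Deploy): parent_id=NULL -> NULL
  - task 8 (Implement): parent_id=1 -> Design
  - task 9 (Migrate): parent_id=5 -> Research

SQL:
SELECT a.name AS item, b.name AS parent
FROM tasks a
LEFT JOIN tasks b ON a.parent_id = b.id

Result:
item      | parent  
----------+---------
Design    | NULL    
Train     | Design  
Review    | Design  
Refactor  | NULL    
Research  | Refactor
Setup     | Review  
Deploy    | NULL    
Implement | Design  
Migrate   | Research


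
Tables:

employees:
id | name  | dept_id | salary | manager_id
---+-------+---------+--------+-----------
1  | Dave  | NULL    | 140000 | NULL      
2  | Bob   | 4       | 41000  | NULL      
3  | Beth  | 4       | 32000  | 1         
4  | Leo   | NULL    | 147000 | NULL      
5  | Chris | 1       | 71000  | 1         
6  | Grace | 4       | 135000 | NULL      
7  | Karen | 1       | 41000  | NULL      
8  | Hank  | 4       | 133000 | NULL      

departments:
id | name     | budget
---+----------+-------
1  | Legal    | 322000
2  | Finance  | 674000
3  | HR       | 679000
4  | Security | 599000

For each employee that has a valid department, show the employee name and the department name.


INNER JOIN keeps only employees rows whose dept_id matches an id in departments. Walk through each employee:
  - employee 1 (Dave): dept_id=NULL, no match -> dropped
  - employee 2 (Bob): dept_id=4 -> matches Security
  - employee 3 (Beth): dept_id=4 -> matches Security
  - employee 4 (Leo): dept_id=NULL, no match -> dropped
  - employee 5 (Chris): dept_id=1 -> matches Legal
  - employee 6 (Grace): dept_id=4 -> matches Security
  - employee 7 (Karen): dept_id=1 -> matches Legal
  - employee 8 (Hank): dept_id=4 -> matches Security
So 2 of 8 rows are dropped.

SQL:
SELECT a.name, b.name AS department
FROM employees a
INNER JOIN departments b ON a.dept_id = b.id

Result:
name  | department
------+-----------
Bob   | Security  
Beth  | Security  
Chris | Legal     
Grace | Security  
Karen | Legal     
Hank  | Security  
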